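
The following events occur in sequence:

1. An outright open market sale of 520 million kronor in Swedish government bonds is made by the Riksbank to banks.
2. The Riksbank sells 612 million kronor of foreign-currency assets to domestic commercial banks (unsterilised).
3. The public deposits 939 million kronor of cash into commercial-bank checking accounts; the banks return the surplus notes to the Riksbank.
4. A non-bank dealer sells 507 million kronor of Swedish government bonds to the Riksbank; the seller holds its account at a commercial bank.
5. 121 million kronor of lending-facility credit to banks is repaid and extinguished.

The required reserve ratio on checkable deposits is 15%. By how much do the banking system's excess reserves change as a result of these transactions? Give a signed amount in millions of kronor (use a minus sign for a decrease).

-23.9 million

OMO sale (to banks) 520 million kronor: reserves −520M, deposits 0.
FX sale 612 million kronor: reserves −612M, deposits 0.
Currency deposit 939 million kronor: reserves +939M, deposits +939M.
Asset purchase (from non-banks) 507 million kronor: reserves +507M, deposits +507M.
Discount-window repayment 121 million kronor: reserves −121M, deposits 0.
Totals: Δreserves = +193M, Δdeposits = +1446M.
Δrequired reserves = 15% × +1446M = +216.9M.
Δexcess reserves = Δreserves − Δrequired = +193M − (+216.9M) = -23.9 million.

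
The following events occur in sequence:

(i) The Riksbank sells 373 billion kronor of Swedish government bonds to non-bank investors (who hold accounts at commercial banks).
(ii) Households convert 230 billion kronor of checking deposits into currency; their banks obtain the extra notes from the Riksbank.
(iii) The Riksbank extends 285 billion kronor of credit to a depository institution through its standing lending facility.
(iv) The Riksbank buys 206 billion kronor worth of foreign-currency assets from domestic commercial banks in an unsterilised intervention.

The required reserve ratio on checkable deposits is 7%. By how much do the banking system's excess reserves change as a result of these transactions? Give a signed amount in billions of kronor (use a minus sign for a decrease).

Asset sale (to non-banks) 373 billion kronor: reserves −373B, deposits −373B.
Currency withdrawal 230 billion kronor: reserves −230B, deposits −230B.
Discount-window loan 285 billion kronor: reserves +285B, deposits 0.
FX purchase 206 billion kronor: reserves +206B, deposits 0.
Totals: Δreserves = −112B, Δdeposits = −603B.
Δrequired reserves = 7% × −603B = −42.21B.
Δexcess reserves = Δreserves − Δrequired = −112B − (−42.21B) = -69.79 billion.

-69.79 billion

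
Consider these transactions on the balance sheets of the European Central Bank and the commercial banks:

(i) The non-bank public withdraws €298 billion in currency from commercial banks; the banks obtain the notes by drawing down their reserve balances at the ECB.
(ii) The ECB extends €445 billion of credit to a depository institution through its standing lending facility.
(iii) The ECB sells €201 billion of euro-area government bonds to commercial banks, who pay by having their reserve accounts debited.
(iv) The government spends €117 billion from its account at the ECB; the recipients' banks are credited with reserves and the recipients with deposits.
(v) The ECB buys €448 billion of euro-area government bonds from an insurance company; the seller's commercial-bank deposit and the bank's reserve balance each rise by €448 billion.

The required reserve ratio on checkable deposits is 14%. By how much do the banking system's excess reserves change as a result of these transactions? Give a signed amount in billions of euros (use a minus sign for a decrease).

Currency withdrawal €298 billion: reserves −€298B, deposits −€298B.
Discount-window loan €445 billion: reserves +€445B, deposits 0.
OMO sale (to banks) €201 billion: reserves −€201B, deposits 0.
Government spending €117 billion: reserves +€117B, deposits +€117B.
Asset purchase (from non-banks) €448 billion: reserves +€448B, deposits +€448B.
Totals: Δreserves = +€511B, Δdeposits = +€267B.
Δrequired reserves = 14% × +€267B = +€37.38B.
Δexcess reserves = Δreserves − Δrequired = +€511B − (+€37.38B) = +€473.62 billion.

+€473.62 billion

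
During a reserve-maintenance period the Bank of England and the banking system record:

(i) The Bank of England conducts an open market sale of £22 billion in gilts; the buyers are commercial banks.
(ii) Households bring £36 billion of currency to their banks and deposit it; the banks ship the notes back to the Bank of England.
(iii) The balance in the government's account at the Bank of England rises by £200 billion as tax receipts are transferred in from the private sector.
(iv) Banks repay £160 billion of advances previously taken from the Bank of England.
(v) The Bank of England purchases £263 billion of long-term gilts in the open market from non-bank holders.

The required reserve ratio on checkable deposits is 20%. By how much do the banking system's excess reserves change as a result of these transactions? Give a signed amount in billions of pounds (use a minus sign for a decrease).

-£102.8 billion

OMO sale (to banks) £22 billion: reserves −£22B, deposits 0.
Currency deposit £36 billion: reserves +£36B, deposits +£36B.
Government account inflow £200 billion: reserves −£200B, deposits −£200B.
Discount-window repayment £160 billion: reserves −£160B, deposits 0.
Asset purchase (from non-banks) £263 billion: reserves +£263B, deposits +£263B.
Totals: Δreserves = −£83B, Δdeposits = +£99B.
Δrequired reserves = 20% × +£99B = +£19.8B.
Δexcess reserves = Δreserves − Δrequired = −£83B − (+£19.8B) = -£102.8 billion.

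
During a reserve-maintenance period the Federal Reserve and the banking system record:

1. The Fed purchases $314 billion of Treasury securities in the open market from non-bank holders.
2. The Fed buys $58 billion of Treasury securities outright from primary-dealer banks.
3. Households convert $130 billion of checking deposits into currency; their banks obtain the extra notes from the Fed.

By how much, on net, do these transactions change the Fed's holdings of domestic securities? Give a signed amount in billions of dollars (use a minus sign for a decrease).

Asset purchase (from non-banks) $314 billion: securities added to the Fed's portfolio → +$314B.
OMO purchase (from banks) $58 billion: securities added to the Fed's portfolio → +$58B.
Currency withdrawal $130 billion: the Fed's securities portfolio is untouched → 0.
Net: 314 + 58 + 0 = +$372 billion.

+$372 billion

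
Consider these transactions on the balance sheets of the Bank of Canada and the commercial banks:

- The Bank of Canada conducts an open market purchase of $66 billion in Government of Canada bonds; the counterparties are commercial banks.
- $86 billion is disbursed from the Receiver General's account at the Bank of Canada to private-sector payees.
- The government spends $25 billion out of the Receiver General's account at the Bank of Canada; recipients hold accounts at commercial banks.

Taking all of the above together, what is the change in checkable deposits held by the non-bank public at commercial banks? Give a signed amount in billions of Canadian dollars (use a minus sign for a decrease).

OMO purchase (from banks) $66 billion: the counterparty is a bank, so public deposits are unchanged → 0.
Government spending $86 billion: non-bank counterparties' bank balances rise → +$86B.
Government spending $25 billion: non-bank counterparties' bank balances rise → +$25B.
Net: 0 + 86 + 25 = +$111 billion.

+$111 billion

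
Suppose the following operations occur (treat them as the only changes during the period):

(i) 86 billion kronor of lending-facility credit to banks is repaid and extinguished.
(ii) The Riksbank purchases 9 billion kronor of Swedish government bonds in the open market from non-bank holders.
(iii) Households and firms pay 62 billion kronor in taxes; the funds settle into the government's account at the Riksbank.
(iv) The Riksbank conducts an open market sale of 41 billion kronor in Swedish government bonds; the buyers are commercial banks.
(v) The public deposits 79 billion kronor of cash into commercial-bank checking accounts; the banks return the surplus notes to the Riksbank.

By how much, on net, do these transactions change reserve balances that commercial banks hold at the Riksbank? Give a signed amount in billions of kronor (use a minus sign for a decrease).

Discount-window repayment 86 billion kronor: repayment is debited from reserves → −86B.
Asset purchase (from non-banks) 9 billion kronor: the Riksbank pays by crediting reserve accounts → +9B.
Government account inflow 62 billion kronor: funds move from bank reserves into the government account → −62B.
OMO sale (to banks) 41 billion kronor: the buying banks pay out of their reserve balances → −41B.
Currency deposit 79 billion kronor: returned notes are swapped for reserve credit → +79B.
Net: −86 + 9 − 62 − 41 + 79 = -101 billion.

-101 billion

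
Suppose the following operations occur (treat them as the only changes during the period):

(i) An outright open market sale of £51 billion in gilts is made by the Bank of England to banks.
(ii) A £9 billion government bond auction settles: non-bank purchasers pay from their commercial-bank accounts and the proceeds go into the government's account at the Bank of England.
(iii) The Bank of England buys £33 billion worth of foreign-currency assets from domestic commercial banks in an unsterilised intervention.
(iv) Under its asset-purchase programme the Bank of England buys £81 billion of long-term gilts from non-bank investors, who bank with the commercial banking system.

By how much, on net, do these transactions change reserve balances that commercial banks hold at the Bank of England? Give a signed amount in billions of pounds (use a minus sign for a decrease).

Bank of England balance sheet:
  Assets:      Securities +£30B, Foreign assets +£33B
  Liabilities: Bank reserves +£54B, Government deposits +£9B
So the change in reserve balances that commercial banks hold at the Bank of England is +£54 billion.

+£54 billion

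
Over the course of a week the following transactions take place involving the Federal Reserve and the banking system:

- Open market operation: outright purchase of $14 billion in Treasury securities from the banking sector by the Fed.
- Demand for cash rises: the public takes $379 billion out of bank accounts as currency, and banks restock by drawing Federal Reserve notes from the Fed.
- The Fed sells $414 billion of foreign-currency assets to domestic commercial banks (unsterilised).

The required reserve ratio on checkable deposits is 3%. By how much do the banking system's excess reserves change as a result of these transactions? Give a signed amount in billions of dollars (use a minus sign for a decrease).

OMO purchase (from banks) $14 billion: reserves +$14B, deposits 0.
Currency withdrawal $379 billion: reserves −$379B, deposits −$379B.
FX sale $414 billion: reserves −$414B, deposits 0.
Totals: Δreserves = −$779B, Δdeposits = −$379B.
Δrequired reserves = 3% × −$379B = −$11.37B.
Δexcess reserves = Δreserves − Δrequired = −$779B − (−$11.37B) = -$767.63 billion.

-$767.63 billion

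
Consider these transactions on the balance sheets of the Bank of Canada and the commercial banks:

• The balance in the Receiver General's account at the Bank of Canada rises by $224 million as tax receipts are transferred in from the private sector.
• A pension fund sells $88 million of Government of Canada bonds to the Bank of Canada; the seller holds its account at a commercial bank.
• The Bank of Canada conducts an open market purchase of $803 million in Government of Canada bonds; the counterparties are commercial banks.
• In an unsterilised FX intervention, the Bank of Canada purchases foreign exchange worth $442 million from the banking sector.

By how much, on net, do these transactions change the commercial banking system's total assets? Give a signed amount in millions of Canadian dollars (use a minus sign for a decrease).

Government account inflow $224 million: bank balance sheets shrink → −$224M.
Asset purchase (from non-banks) $88 million: bank balance sheets expand → +$88M.
OMO purchase (from banks) $803 million: just an asset swap on bank balance sheets → 0.
FX purchase $442 million: just an asset swap on bank balance sheets → 0.
Net: −224 + 88 + 0 + 0 = -$136 million.

-$136 million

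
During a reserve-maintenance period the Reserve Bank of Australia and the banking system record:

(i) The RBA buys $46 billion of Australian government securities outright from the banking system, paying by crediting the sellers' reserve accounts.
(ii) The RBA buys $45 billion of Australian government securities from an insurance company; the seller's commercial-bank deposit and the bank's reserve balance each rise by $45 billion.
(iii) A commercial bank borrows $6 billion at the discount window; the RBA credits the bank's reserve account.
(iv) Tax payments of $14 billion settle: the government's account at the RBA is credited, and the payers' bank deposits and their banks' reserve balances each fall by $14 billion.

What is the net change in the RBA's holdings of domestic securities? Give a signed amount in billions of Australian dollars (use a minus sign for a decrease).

RBA balance sheet:
  Assets:      Securities +$91B, Loans to banks +$6B
  Liabilities: Bank reserves +$83B, Government deposits +$14B
Commercial banking system:
  Assets:      Reserves at CB +$83B, Securities −$46B
  Liabilities: Checkable deposits +$31B, Borrowings from CB +$6B
So the change in the RBA's holdings of domestic securities is +$91 billion.

+$91 billion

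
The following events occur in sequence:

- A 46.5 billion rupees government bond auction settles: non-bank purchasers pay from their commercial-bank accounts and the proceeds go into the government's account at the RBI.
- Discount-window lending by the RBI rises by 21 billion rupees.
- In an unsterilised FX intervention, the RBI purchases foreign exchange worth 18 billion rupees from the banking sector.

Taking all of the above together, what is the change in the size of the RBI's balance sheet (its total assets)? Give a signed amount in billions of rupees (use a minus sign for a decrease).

RBI balance sheet:
  Assets:      Loans to banks +21B, Foreign assets +18B
  Liabilities: Bank reserves −7.5B, Government deposits +46.5B
Commercial banking system:
  Assets:      Reserves at CB −7.5B, Foreign assets −18B
  Liabilities: Checkable deposits −46.5B, Borrowings from CB +21B
Change in total RBI assets = +39 billion.

+39 billion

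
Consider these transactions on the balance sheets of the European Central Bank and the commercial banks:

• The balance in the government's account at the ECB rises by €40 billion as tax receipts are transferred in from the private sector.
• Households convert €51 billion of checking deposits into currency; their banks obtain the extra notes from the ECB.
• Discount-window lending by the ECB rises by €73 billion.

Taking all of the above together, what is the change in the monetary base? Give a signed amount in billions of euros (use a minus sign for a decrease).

+€33 billion

ECB balance sheet:
  Assets:      Loans to banks +€73B
  Liabilities: Bank reserves −€18B, Currency in circulation +€51B, Government deposits +€40B
Monetary base = currency + reserves: +€51B + (−€18B) = +€33 billion.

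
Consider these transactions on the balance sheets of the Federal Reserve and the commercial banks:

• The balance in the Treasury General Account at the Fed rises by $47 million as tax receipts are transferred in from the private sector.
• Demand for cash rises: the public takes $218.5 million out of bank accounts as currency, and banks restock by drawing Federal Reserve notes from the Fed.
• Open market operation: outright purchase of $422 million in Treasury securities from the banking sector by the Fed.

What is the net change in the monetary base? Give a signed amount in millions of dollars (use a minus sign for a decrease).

Government account inflow $47 million: reserves shift to a non-base liability → −$47M.
Currency withdrawal $218.5 million: just a shift between currency and reserves — both are base money → 0.
OMO purchase (from banks) $422 million: Fed balance sheet expands → +$422M.
Net: −47 + 0 + 422 = +$375 million.

+$375 million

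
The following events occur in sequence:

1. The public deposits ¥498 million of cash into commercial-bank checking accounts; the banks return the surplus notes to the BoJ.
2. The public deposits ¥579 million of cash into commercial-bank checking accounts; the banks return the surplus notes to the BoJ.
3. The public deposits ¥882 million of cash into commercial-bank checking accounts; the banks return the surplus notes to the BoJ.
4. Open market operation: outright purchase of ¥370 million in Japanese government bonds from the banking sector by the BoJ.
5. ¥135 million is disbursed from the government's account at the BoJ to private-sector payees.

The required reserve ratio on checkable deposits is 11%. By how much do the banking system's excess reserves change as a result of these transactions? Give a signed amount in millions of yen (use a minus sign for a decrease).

Currency deposit ¥498 million: reserves +¥498M, deposits +¥498M.
Currency deposit ¥579 million: reserves +¥579M, deposits +¥579M.
Currency deposit ¥882 million: reserves +¥882M, deposits +¥882M.
OMO purchase (from banks) ¥370 million: reserves +¥370M, deposits 0.
Government spending ¥135 million: reserves +¥135M, deposits +¥135M.
Totals: Δreserves = +¥2464M, Δdeposits = +¥2094M.
Δrequired reserves = 11% × +¥2094M = +¥230.34M.
Δexcess reserves = Δreserves − Δrequired = +¥2464M − (+¥230.34M) = +¥2233.66 million.

+¥2233.66 million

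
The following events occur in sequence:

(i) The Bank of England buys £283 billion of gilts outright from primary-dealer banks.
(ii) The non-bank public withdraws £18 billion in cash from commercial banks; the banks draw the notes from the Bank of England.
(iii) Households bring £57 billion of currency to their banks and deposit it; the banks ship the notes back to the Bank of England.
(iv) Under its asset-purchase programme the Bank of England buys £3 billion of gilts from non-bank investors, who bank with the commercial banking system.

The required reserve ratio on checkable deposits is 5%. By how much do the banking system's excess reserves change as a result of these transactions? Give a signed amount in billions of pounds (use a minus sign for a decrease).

OMO purchase (from banks) £283 billion: reserves +£283B, deposits 0.
Currency withdrawal £18 billion: reserves −£18B, deposits −£18B.
Currency deposit £57 billion: reserves +£57B, deposits +£57B.
Asset purchase (from non-banks) £3 billion: reserves +£3B, deposits +£3B.
Totals: Δreserves = +£325B, Δdeposits = +£42B.
Δrequired reserves = 5% × +£42B = +£2.1B.
Δexcess reserves = Δreserves − Δrequired = +£325B − (+£2.1B) = +£322.9 billion.

+£322.9 billion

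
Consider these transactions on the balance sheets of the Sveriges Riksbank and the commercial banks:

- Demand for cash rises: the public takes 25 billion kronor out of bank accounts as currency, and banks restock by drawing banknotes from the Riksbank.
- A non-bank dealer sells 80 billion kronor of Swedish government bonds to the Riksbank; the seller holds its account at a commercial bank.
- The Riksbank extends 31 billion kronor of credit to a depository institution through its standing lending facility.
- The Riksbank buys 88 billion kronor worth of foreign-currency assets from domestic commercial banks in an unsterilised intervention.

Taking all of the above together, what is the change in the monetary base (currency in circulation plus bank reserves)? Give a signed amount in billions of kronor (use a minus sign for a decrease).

Currency withdrawal 25 billion kronor: just a shift between currency and reserves — both are base money → 0.
Asset purchase (from non-banks) 80 billion kronor: Riksbank balance sheet expands → +80B.
Discount-window loan 31 billion kronor: Riksbank balance sheet expands → +31B.
FX purchase 88 billion kronor: Riksbank balance sheet expands → +88B.
Net: 0 + 80 + 31 + 88 = +199 billion.

+199 billion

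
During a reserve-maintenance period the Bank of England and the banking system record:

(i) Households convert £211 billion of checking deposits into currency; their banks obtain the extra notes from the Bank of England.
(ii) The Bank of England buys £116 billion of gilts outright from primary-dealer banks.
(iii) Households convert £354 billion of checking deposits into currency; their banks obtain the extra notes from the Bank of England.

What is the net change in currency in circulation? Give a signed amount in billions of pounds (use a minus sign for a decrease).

Currency withdrawal £211 billion: notes leave the central bank → +£211B.
OMO purchase (from banks) £116 billion: no currency enters or leaves circulation → 0.
Currency withdrawal £354 billion: notes leave the central bank → +£354B.
Net: 211 + 0 + 354 = +£565 billion.

+£565 billion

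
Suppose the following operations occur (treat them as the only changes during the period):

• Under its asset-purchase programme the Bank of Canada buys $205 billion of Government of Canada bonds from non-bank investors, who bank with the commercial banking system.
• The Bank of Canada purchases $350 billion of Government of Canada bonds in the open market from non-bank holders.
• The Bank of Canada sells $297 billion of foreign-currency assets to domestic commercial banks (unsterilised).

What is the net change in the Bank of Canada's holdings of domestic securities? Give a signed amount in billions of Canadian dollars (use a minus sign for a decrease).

+$555 billion

Asset purchase (from non-banks) $205 billion: securities added to the Bank of Canada's portfolio → +$205B.
Asset purchase (from non-banks) $350 billion: securities added to the Bank of Canada's portfolio → +$350B.
FX sale $297 billion: the Bank of Canada's securities portfolio is untouched → 0.
Net: 205 + 350 + 0 = +$555 billion.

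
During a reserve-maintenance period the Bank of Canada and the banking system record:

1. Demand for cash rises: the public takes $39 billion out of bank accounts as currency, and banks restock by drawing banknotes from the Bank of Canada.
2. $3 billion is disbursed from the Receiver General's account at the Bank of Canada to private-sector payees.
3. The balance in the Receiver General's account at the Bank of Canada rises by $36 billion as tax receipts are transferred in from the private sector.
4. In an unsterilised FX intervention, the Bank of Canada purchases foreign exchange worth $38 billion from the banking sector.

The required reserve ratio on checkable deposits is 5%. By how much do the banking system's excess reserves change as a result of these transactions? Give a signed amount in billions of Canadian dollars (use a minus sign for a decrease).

-$30.4 billion

Currency withdrawal $39 billion: reserves −$39B, deposits −$39B.
Government spending $3 billion: reserves +$3B, deposits +$3B.
Government account inflow $36 billion: reserves −$36B, deposits −$36B.
FX purchase $38 billion: reserves +$38B, deposits 0.
Totals: Δreserves = −$34B, Δdeposits = −$72B.
Δrequired reserves = 5% × −$72B = −$3.6B.
Δexcess reserves = Δreserves − Δrequired = −$34B − (−$3.6B) = -$30.4 billion.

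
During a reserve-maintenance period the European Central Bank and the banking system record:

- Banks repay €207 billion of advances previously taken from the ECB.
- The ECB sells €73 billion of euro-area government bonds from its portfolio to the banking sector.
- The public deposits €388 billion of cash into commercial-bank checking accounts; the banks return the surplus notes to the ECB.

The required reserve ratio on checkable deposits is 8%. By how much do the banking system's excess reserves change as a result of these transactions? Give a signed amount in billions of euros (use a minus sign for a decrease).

+€76.96 billion

Discount-window repayment €207 billion: reserves −€207B, deposits 0.
OMO sale (to banks) €73 billion: reserves −€73B, deposits 0.
Currency deposit €388 billion: reserves +€388B, deposits +€388B.
Totals: Δreserves = +€108B, Δdeposits = +€388B.
Δrequired reserves = 8% × +€388B = +€31.04B.
Δexcess reserves = Δreserves − Δrequired = +€108B − (+€31.04B) = +€76.96 billion.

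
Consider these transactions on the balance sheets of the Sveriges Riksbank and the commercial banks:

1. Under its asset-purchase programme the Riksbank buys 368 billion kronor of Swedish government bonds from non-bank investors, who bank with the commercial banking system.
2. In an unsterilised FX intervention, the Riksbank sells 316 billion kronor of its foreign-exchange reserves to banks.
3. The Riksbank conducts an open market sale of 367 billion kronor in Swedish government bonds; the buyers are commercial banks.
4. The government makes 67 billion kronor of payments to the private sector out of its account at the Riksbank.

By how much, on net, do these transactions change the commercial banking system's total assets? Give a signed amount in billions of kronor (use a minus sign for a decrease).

Asset purchase (from non-banks) 368 billion kronor: bank balance sheets expand → +368B.
FX sale 316 billion kronor: just an asset swap on bank balance sheets → 0.
OMO sale (to banks) 367 billion kronor: just an asset swap on bank balance sheets → 0.
Government spending 67 billion kronor: bank balance sheets expand → +67B.
Net: 368 + 0 + 0 + 67 = +435 billion.

+435 billion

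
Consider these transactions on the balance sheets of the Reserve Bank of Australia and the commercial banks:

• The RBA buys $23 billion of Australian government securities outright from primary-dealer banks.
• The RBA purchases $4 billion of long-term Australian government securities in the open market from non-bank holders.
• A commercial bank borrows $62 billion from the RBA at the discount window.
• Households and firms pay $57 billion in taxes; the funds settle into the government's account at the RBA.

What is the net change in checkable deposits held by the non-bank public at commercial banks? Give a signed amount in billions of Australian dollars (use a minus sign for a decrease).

RBA balance sheet:
  Assets:      Securities +$27B, Loans to banks +$62B
  Liabilities: Bank reserves +$32B, Government deposits +$57B
Commercial banking system:
  Assets:      Reserves at CB +$32B, Securities −$23B
  Liabilities: Checkable deposits −$53B, Borrowings from CB +$62B
So the change in checkable deposits held by the non-bank public at commercial banks is -$53 billion.

-$53 billion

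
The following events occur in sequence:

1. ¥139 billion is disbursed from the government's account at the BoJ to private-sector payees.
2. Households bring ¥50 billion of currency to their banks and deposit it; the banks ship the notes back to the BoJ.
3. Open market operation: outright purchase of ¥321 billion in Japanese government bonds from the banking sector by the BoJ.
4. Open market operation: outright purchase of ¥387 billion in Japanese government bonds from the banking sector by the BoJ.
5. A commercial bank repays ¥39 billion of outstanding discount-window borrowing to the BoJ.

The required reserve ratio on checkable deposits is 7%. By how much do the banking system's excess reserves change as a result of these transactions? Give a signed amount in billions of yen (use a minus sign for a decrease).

+¥844.77 billion

Government spending ¥139 billion: reserves +¥139B, deposits +¥139B.
Currency deposit ¥50 billion: reserves +¥50B, deposits +¥50B.
OMO purchase (from banks) ¥321 billion: reserves +¥321B, deposits 0.
OMO purchase (from banks) ¥387 billion: reserves +¥387B, deposits 0.
Discount-window repayment ¥39 billion: reserves −¥39B, deposits 0.
Totals: Δreserves = +¥858B, Δdeposits = +¥189B.
Δrequired reserves = 7% × +¥189B = +¥13.23B.
Δexcess reserves = Δreserves − Δrequired = +¥858B − (+¥13.23B) = +¥844.77 billion.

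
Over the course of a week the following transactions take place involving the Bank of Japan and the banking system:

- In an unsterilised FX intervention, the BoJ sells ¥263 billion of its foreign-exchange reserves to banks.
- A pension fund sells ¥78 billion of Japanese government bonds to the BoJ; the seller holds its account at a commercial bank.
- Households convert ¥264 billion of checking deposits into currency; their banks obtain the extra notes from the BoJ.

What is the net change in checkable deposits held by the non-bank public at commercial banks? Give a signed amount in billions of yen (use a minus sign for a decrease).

-¥186 billion

FX sale ¥263 billion: the counterparty is a bank, so public deposits are unchanged → 0.
Asset purchase (from non-banks) ¥78 billion: non-bank counterparties' bank balances rise → +¥78B.
Currency withdrawal ¥264 billion: non-bank counterparties' bank balances fall → −¥264B.
Net: 0 + 78 − 264 = -¥186 billion.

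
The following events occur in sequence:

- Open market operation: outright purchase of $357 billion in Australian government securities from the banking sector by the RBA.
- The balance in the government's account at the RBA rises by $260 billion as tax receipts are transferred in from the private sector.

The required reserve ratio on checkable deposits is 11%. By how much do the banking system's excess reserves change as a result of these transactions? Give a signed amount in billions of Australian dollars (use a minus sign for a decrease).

+$125.6 billion

OMO purchase (from banks) $357 billion: reserves +$357B, deposits 0.
Government account inflow $260 billion: reserves −$260B, deposits −$260B.
Totals: Δreserves = +$97B, Δdeposits = −$260B.
Δrequired reserves = 11% × −$260B = −$28.6B.
Δexcess reserves = Δreserves − Δrequired = +$97B − (−$28.6B) = +$125.6 billion.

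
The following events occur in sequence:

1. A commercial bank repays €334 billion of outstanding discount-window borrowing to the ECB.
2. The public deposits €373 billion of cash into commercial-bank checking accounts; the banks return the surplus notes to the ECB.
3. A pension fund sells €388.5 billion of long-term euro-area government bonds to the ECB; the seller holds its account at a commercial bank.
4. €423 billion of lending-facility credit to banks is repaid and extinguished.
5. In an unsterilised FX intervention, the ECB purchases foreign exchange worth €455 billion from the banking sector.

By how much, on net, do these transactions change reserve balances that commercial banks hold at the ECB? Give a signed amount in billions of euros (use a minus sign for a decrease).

ECB balance sheet:
  Assets:      Securities +€388.5B, Loans to banks −€757B, Foreign assets +€455B
  Liabilities: Bank reserves +€459.5B, Currency in circulation −€373B
Commercial banking system:
  Assets:      Reserves at CB +€459.5B, Foreign assets −€455B
  Liabilities: Checkable deposits +€761.5B, Borrowings from CB −€757B
So the change in reserve balances that commercial banks hold at the ECB is +€459.5 billion.

+€459.5 billion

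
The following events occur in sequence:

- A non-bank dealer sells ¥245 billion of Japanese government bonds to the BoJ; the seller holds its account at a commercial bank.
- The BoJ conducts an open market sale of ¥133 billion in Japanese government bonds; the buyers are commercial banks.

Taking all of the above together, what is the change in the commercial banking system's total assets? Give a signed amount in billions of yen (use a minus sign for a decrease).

Asset purchase (from non-banks) ¥245 billion: bank balance sheets expand → +¥245B.
OMO sale (to banks) ¥133 billion: just an asset swap on bank balance sheets → 0.
Net: 245 + 0 = +¥245 billion.

+¥245 billion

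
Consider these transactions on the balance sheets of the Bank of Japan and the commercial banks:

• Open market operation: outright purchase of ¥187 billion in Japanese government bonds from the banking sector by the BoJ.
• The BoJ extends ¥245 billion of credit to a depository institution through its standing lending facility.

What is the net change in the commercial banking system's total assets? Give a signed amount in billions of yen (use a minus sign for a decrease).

BoJ balance sheet:
  Assets:      Securities +¥187B, Loans to banks +¥245B
  Liabilities: Bank reserves +¥432B
Commercial banking system:
  Assets:      Reserves at CB +¥432B, Securities −¥187B
  Liabilities: Borrowings from CB +¥245B
Change in total bank assets = +¥245 billion.

+¥245 billion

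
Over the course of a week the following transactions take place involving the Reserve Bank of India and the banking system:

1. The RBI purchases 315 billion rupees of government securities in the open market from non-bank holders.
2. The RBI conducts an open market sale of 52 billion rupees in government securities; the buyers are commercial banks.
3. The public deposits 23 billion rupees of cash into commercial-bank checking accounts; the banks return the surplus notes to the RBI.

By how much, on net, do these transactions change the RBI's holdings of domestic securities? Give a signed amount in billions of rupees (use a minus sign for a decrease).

+263 billion

RBI balance sheet:
  Assets:      Securities +263B
  Liabilities: Bank reserves +286B, Currency in circulation −23B
Commercial banking system:
  Assets:      Reserves at CB +286B, Securities +52B
  Liabilities: Checkable deposits +338B
So the change in the RBI's holdings of domestic securities is +263 billion.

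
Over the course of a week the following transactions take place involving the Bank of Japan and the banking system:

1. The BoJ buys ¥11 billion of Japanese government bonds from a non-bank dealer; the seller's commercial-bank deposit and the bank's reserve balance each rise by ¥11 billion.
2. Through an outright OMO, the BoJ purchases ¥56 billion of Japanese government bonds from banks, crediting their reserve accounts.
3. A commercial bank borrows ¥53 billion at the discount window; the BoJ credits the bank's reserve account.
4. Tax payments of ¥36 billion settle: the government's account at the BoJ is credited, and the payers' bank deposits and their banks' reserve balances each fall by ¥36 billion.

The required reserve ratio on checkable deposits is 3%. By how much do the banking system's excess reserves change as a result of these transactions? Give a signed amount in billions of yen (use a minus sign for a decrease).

Asset purchase (from non-banks) ¥11 billion: reserves +¥11B, deposits +¥11B.
OMO purchase (from banks) ¥56 billion: reserves +¥56B, deposits 0.
Discount-window loan ¥53 billion: reserves +¥53B, deposits 0.
Government account inflow ¥36 billion: reserves −¥36B, deposits −¥36B.
Totals: Δreserves = +¥84B, Δdeposits = −¥25B.
Δrequired reserves = 3% × −¥25B = −¥0.75B.
Δexcess reserves = Δreserves − Δrequired = +¥84B − (−¥0.75B) = +¥84.75 billion.

+¥84.75 billion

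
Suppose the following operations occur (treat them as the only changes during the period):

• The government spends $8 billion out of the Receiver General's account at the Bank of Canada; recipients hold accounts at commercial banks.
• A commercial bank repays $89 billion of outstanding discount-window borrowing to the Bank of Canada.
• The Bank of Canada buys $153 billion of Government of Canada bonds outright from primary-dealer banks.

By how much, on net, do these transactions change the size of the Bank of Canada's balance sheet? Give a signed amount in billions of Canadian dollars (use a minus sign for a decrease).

+$64 billion

Government spending $8 billion: only the composition of liabilities changes → 0.
Discount-window repayment $89 billion: a Bank of Canada asset is shed → −$89B.
OMO purchase (from banks) $153 billion: a Bank of Canada asset is acquired → +$153B.
Net: 0 − 89 + 153 = +$64 billion.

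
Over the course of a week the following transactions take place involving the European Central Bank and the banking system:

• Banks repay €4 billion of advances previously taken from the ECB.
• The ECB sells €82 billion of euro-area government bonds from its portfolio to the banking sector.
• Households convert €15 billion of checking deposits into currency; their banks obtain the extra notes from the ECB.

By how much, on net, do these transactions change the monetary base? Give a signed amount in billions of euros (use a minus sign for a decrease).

-€86 billion

Discount-window repayment €4 billion: ECB balance sheet contracts → −€4B.
OMO sale (to banks) €82 billion: ECB balance sheet contracts → −€82B.
Currency withdrawal €15 billion: just a shift between currency and reserves — both are base money → 0.
Net: −4 − 82 + 0 = -€86 billion.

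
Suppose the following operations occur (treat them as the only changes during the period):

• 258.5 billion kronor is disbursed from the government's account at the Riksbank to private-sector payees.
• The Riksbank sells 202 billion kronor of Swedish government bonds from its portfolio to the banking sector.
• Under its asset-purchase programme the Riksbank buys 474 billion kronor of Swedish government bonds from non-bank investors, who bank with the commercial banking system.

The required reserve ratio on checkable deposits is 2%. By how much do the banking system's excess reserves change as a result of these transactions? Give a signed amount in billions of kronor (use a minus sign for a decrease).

Government spending 258.5 billion kronor: reserves +258.5B, deposits +258.5B.
OMO sale (to banks) 202 billion kronor: reserves −202B, deposits 0.
Asset purchase (from non-banks) 474 billion kronor: reserves +474B, deposits +474B.
Totals: Δreserves = +530.5B, Δdeposits = +732.5B.
Δrequired reserves = 2% × +732.5B = +14.65B.
Δexcess reserves = Δreserves − Δrequired = +530.5B − (+14.65B) = +515.85 billion.

+515.85 billion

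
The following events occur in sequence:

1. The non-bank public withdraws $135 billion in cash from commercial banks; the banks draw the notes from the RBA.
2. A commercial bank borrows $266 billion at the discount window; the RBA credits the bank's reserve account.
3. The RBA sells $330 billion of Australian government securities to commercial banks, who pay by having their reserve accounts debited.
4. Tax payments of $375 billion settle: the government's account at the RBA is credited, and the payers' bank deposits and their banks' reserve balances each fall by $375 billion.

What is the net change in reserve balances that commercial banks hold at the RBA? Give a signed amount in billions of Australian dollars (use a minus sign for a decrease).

-$574 billion

RBA balance sheet:
  Assets:      Securities −$330B, Loans to banks +$266B
  Liabilities: Bank reserves −$574B, Currency in circulation +$135B, Government deposits +$375B
So the change in reserve balances that commercial banks hold at the RBA is -$574 billion.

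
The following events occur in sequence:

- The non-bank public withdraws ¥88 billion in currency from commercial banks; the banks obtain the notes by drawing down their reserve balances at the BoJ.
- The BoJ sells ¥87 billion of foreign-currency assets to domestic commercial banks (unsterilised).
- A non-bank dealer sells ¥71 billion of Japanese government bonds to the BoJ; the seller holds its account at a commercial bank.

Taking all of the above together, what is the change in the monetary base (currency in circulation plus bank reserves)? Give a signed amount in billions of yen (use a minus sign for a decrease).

Currency withdrawal ¥88 billion: just a shift between currency and reserves — both are base money → 0.
FX sale ¥87 billion: BoJ balance sheet contracts → −¥87B.
Asset purchase (from non-banks) ¥71 billion: BoJ balance sheet expands → +¥71B.
Net: 0 − 87 + 71 = -¥16 billion.

-¥16 billion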